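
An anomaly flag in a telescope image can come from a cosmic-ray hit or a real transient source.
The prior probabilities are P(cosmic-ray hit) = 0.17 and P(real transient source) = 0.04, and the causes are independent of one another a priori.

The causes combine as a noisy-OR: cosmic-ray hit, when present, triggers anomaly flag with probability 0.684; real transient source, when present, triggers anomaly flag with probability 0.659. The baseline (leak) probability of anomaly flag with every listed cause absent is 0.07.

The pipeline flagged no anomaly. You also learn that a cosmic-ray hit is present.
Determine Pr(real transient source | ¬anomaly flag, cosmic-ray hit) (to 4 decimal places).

Under noisy-OR, P(anomaly flag | causes) = 1 − (1−0.07)·∏(1−qᵢ) over the active causes.
P(¬anomaly flag | cosmic-ray hit) = 0.29388·0.96 + 0.100213·0.04 = 0.282125 + 0.004009 = 0.286134
Restricting to configurations with real transient source present: 0.100213·0.04 = 0.004009.
So P(real transient source | ¬anomaly flag, cosmic-ray hit) = 0.004009/0.286134 ≈ 0.0140.

Pr(real transient source | ¬anomaly flag, cosmic-ray hit) ≈ 0.0140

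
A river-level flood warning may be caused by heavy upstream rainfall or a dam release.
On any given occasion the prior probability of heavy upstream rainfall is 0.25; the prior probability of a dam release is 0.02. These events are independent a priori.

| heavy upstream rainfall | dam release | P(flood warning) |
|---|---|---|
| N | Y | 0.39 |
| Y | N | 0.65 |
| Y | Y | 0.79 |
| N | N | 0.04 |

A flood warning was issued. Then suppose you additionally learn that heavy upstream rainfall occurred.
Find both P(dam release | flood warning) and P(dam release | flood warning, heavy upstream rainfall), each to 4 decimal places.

P(dam release | flood warning) ≈ 0.0494; P(dam release | flood warning, heavy upstream rainfall) ≈ 0.0242

By total probability over the 4 (heavy upstream rainfall, dam release) configurations:
  P(flood warning) = 0.04×0.75×0.98 + 0.39×0.75×0.02 + 0.65×0.25×0.98 + 0.79×0.25×0.02
        = 0.029400 + 0.005850 + 0.159250 + 0.003950 = 0.198450
The terms with dam release present sum to 0.009800, so
  P(dam release | flood warning) = 0.009800 / 0.198450 ≈ 0.0494

With the extra evidence:
P(flood warning | heavy upstream rainfall) = 0.65×0.98 + 0.79×0.02 = 0.637000 + 0.015800 = 0.652800
The dam release-present share is 0.79×0.02 = 0.015800.
Hence the posterior is 0.015800/0.652800 ≈ 0.0242.
Conditioning on heavy upstream rainfall lowers the posterior on dam release: the classic explaining-away effect in a common-effect structure.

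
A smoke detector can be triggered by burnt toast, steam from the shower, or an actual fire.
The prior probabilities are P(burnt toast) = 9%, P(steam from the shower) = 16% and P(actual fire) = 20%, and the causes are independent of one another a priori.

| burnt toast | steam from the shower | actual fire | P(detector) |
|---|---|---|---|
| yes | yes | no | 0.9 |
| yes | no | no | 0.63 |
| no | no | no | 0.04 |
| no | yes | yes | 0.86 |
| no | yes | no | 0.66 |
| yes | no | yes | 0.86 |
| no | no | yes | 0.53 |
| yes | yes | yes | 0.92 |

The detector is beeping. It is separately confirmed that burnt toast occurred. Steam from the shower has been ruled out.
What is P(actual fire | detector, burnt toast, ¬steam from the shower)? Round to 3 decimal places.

By total probability over both values of actual fire:
  P(detector | burnt toast, ¬steam from the shower) = 0.63*0.8 + 0.86*0.2
        = 0.504000 + 0.172000 = 0.676000
Keeping only the actual fire-present terms gives 0.172000, so
  P(actual fire | detector, burnt toast, ¬steam from the shower) = 0.172000 / 0.676000 ≈ 0.254

P(actual fire | detector, burnt toast, ¬steam from the shower) ≈ 0.254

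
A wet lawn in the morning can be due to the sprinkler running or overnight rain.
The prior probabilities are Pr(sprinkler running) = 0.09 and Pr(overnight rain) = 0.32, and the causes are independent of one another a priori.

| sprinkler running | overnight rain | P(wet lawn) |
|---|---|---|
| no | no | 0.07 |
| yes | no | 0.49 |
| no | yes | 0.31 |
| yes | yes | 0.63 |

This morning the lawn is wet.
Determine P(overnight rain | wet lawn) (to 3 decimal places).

P(wet lawn) = 0.07·0.91·0.68 + 0.31·0.91·0.32 + 0.49·0.09·0.68 + 0.63·0.09·0.32 = 0.043316 + 0.090272 + 0.029988 + 0.018144 = 0.181720
Restricting to configurations with overnight rain present: 0.090272 + 0.018144 = 0.108416.
P(overnight rain | wet lawn) = 0.108416 / 0.181720 ≈ 0.597

P(overnight rain | wet lawn) ≈ 0.597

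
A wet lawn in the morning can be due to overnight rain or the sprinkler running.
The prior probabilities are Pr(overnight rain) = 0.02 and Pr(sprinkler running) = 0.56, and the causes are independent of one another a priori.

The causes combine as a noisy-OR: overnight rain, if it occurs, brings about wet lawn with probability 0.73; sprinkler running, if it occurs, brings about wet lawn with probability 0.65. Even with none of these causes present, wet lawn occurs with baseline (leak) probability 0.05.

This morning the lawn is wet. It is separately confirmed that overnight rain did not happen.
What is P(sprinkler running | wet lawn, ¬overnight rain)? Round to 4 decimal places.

P(sprinkler running | wet lawn, ¬overnight rain) ≈ 0.9444

Under noisy-OR, P(wet lawn | causes) = 1 − (1−0.05)·∏(1−qᵢ) over the active causes.
P(wet lawn | ¬overnight rain) = 0.05×0.44 + 0.6675×0.56 = 0.022000 + 0.373800 = 0.395800
The sprinkler running-present share is 0.6675×0.56 = 0.373800.
P(sprinkler running | wet lawn, ¬overnight rain) = 0.373800 / 0.395800 ≈ 0.9444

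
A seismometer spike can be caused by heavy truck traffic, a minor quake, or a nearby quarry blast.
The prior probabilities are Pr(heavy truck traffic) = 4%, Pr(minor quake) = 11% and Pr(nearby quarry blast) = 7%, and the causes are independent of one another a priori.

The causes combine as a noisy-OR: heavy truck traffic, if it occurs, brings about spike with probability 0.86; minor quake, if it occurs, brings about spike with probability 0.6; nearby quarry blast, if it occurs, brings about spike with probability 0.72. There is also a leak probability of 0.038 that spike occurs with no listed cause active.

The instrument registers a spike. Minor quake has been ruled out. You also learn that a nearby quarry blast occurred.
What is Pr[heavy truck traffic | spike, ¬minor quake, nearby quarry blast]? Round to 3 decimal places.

Pr[heavy truck traffic | spike, ¬minor quake, nearby quarry blast] ≈ 0.052

Under noisy-OR, P(spike | causes) = 1 − (1−0.038)·∏(1−qᵢ) over the active causes.
Numerator (weight on configurations with heavy truck traffic): 0.96229*0.04 = 0.038492
The normalizing constant is 0.73064*0.96 + 0.96229*0.04 = 0.739906
Posterior = 0.038492 / 0.739906 ≈ 0.052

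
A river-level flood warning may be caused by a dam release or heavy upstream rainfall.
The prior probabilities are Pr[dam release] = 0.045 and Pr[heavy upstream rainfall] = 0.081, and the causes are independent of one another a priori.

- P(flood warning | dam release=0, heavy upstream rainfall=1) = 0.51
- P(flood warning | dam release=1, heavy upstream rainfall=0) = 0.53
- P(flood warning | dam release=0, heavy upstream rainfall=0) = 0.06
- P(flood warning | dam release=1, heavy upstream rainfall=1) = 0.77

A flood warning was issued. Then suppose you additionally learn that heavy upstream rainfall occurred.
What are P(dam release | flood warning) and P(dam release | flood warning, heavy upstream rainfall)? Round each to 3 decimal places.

P(dam release | flood warning) ≈ 0.212; P(dam release | flood warning, heavy upstream rainfall) ≈ 0.066

Weight on dam release=true, given the evidence: 0.021918 + 0.002807 = 0.024725
Normalizer over all consistent configurations: 0.06·0.955·0.919 + 0.51·0.955·0.081 + 0.53·0.045·0.919 + 0.77·0.045·0.081 = 0.116835
P(dam release | flood warning) = 0.024725/0.116835 ≈ 0.212

Now also conditioning on heavy upstream rainfall=true:
Weight on dam release=true, given the evidence: 0.77*0.045 = 0.034650
Normalizer over all consistent configurations: 0.51*0.955 + 0.77*0.045 = 0.521700
Posterior = 0.034650 / 0.521700 ≈ 0.066
This is intercausal reasoning (explaining away): once heavy upstream rainfall accounts for the flood warning, dam release becomes less likely.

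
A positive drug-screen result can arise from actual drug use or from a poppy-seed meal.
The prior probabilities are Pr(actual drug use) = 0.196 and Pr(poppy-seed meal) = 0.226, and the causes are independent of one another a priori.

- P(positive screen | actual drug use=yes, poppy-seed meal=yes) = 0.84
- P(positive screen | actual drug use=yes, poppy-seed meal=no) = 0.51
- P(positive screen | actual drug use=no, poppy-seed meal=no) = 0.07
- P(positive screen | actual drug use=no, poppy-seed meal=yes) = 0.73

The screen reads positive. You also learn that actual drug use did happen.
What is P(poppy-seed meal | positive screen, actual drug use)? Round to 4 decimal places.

P(poppy-seed meal | positive screen, actual drug use) ≈ 0.3247

Numerator (weight on configurations with poppy-seed meal): 0.84·0.226 = 0.189840
The normalizing constant is 0.51·0.774 + 0.84·0.226 = 0.584580
P(poppy-seed meal | positive screen, actual drug use) = 0.189840/0.584580 ≈ 0.3247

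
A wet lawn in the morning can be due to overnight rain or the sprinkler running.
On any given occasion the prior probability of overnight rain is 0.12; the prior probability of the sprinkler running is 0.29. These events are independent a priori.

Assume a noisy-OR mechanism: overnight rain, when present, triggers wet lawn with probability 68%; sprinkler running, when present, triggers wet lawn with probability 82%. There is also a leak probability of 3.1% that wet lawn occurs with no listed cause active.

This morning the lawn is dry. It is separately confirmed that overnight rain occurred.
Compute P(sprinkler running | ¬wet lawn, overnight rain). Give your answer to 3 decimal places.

P(sprinkler running | ¬wet lawn, overnight rain) ≈ 0.068

Under noisy-OR, P(wet lawn | causes) = 1 − (1−0.031)·∏(1−qᵢ) over the active causes.
Enumerate both values of sprinkler running and weight by the priors:
  P(¬wet lawn | overnight rain) = 0.31008*0.71 + 0.055814*0.29
        = 0.220157 + 0.016186 = 0.236343
Keeping only the sprinkler running-present terms gives 0.016186, so
  P(sprinkler running | ¬wet lawn, overnight rain) = 0.016186 / 0.236343 ≈ 0.068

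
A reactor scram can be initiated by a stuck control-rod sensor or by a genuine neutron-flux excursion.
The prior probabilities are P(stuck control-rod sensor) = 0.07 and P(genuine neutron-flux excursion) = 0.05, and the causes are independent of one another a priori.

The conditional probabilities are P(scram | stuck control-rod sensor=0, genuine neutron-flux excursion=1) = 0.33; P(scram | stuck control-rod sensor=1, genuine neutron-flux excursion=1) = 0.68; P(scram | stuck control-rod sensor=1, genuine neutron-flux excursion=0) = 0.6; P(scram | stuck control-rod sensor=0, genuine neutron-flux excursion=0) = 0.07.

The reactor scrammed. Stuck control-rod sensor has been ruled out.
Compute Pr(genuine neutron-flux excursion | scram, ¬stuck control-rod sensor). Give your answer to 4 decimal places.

Pr(genuine neutron-flux excursion | scram, ¬stuck control-rod sensor) ≈ 0.1988

Enumerate both values of genuine neutron-flux excursion and weight by the priors:
  P(scram | ¬stuck control-rod sensor) = 0.07*0.95 + 0.33*0.05
        = 0.066500 + 0.016500 = 0.083000
Configurations with genuine neutron-flux excursion contribute 0.016500, so
  P(genuine neutron-flux excursion | scram, ¬stuck control-rod sensor) = 0.016500 / 0.083000 ≈ 0.1988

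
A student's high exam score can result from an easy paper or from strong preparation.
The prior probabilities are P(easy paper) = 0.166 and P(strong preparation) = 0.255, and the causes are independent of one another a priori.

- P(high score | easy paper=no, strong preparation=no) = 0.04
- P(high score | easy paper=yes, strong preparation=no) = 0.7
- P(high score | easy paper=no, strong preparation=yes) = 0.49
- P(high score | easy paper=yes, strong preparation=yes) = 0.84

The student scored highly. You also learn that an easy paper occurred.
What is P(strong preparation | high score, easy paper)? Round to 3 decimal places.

P(strong preparation | high score, easy paper) ≈ 0.291

P(high score | easy paper) = 0.7×0.745 + 0.84×0.255 = 0.521500 + 0.214200 = 0.735700
Restricting to configurations with strong preparation present: 0.84×0.255 = 0.214200.
P(strong preparation | high score, easy paper) = 0.214200 / 0.735700 ≈ 0.291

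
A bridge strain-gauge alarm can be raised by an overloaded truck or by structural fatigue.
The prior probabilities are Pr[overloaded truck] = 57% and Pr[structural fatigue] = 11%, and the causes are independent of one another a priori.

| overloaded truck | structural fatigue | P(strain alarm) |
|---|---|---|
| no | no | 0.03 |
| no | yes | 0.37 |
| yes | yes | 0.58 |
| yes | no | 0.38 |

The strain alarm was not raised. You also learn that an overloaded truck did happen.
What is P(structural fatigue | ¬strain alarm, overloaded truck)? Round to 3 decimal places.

P(structural fatigue | ¬strain alarm, overloaded truck) ≈ 0.077

P(¬strain alarm | overloaded truck) = 0.62×0.89 + 0.42×0.11 = 0.551800 + 0.046200 = 0.598000
Restricting to configurations with structural fatigue present: 0.42×0.11 = 0.046200.
So P(structural fatigue | ¬strain alarm, overloaded truck) = 0.046200/0.598000 ≈ 0.077.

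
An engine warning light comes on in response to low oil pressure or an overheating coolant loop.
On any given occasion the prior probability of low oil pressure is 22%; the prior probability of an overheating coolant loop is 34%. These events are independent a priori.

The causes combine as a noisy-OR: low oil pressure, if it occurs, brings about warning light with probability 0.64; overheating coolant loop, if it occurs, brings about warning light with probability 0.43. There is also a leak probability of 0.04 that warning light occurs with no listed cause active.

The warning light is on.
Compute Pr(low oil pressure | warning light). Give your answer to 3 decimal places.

Under noisy-OR, P(warning light | causes) = 1 − (1−0.04)·∏(1−qᵢ) over the active causes.
Sum P(warning light|·) weighted by the priors over the 4 (low oil pressure, overheating coolant loop) configurations:
  P(warning light) = 0.04*0.78*0.66 + 0.4528*0.78*0.34 + 0.6544*0.22*0.66 + 0.803008*0.22*0.34
        = 0.020592 + 0.120083 + 0.095019 + 0.060065 = 0.295759
Keeping only the low oil pressure-present terms gives 0.155084, so
  P(low oil pressure | warning light) = 0.155084 / 0.295759 ≈ 0.524

Pr(low oil pressure | warning light) ≈ 0.524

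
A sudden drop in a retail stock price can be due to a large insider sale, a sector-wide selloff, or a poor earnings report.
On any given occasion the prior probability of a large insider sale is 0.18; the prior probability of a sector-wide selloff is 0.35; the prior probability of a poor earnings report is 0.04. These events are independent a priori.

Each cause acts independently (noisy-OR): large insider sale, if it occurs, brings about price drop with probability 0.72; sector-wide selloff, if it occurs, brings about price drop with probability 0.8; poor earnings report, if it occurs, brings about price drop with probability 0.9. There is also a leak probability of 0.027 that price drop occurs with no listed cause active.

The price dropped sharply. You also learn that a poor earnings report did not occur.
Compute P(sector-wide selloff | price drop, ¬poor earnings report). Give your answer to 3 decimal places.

Under noisy-OR, P(price drop | causes) = 1 − (1−0.027)·∏(1−qᵢ) over the active causes.
For the numerator, keep only sector-wide selloff=true terms: 0.231150 + 0.059567 = 0.290717
Denominator P(price drop | ¬poor earnings report): 0.027×0.82×0.65 + 0.8054×0.82×0.35 + 0.72756×0.18×0.65 + 0.945512×0.18×0.35 = 0.390233
Posterior = 0.290717 / 0.390233 ≈ 0.745

P(sector-wide selloff | price drop, ¬poor earnings report) ≈ 0.745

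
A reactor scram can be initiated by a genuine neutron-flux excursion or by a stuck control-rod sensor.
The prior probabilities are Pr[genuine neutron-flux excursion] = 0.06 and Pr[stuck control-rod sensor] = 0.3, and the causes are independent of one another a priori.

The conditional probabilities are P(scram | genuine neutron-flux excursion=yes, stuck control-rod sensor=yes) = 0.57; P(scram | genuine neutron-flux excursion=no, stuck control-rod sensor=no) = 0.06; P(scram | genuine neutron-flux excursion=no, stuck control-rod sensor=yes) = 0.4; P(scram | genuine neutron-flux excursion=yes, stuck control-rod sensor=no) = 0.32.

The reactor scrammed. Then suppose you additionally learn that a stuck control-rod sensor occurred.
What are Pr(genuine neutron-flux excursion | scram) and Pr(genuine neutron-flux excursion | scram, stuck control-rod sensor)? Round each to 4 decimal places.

Pr(genuine neutron-flux excursion | scram) ≈ 0.1347; Pr(genuine neutron-flux excursion | scram, stuck control-rod sensor) ≈ 0.0834

P(scram) = 0.06×0.94×0.7 + 0.4×0.94×0.3 + 0.32×0.06×0.7 + 0.57×0.06×0.3 = 0.039480 + 0.112800 + 0.013440 + 0.010260 = 0.175980
Restricting to configurations with genuine neutron-flux excursion present: 0.013440 + 0.010260 = 0.023700.
P(genuine neutron-flux excursion | scram) = 0.023700 / 0.175980 ≈ 0.1347

With the extra evidence:
Numerator (weight on configurations with genuine neutron-flux excursion): 0.57·0.06 = 0.034200
The normalizing constant is 0.4·0.94 + 0.57·0.06 = 0.410200
Posterior = 0.034200 / 0.410200 ≈ 0.0834
— stuck control-rod sensor explains away the evidence for genuine neutron-flux excursion.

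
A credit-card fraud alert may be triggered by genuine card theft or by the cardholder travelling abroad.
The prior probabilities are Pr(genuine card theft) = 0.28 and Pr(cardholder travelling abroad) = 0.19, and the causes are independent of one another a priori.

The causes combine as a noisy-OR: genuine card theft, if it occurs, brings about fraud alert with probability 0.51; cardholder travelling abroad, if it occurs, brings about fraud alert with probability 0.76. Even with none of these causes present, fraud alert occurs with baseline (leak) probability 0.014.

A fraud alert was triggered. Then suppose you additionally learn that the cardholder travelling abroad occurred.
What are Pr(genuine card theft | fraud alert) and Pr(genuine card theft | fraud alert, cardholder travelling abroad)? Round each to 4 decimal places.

Under noisy-OR, P(fraud alert | causes) = 1 − (1−0.014)·∏(1−qᵢ) over the active causes.
P(fraud alert) = 0.014×0.72×0.81 + 0.76336×0.72×0.19 + 0.51686×0.28×0.81 + 0.884046×0.28×0.19 = 0.008165 + 0.104428 + 0.117224 + 0.047031 = 0.276848
The genuine card theft-present share is 0.117224 + 0.047031 = 0.164255.
Hence the posterior is 0.164255/0.276848 ≈ 0.5933.

Now also conditioning on cardholder travelling abroad=true:
P(fraud alert | cardholder travelling abroad) = 0.76336·0.72 + 0.884046·0.28 = 0.549619 + 0.247533 = 0.797152
Restricting to configurations with genuine card theft present: 0.884046·0.28 = 0.247533.
P(genuine card theft | fraud alert, cardholder travelling abroad) = 0.247533 / 0.797152 ≈ 0.3105

Pr(genuine card theft | fraud alert) ≈ 0.5933; Pr(genuine card theft | fraud alert, cardholder travelling abroad) ≈ 0.3105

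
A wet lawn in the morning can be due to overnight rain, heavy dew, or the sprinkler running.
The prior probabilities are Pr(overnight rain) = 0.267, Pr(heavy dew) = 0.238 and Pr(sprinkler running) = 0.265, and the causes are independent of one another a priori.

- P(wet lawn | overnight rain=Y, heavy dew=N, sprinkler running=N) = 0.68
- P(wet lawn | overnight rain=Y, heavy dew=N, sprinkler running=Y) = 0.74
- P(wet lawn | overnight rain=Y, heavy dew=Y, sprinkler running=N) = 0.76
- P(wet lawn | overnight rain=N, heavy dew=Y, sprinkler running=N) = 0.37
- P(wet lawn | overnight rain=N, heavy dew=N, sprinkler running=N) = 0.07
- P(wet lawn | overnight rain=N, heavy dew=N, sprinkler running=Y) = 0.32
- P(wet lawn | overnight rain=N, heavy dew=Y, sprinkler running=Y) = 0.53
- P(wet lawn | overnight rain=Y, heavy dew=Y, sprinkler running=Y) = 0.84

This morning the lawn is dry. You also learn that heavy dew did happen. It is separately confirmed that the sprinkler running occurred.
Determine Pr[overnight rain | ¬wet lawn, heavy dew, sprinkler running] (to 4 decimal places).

Pr[overnight rain | ¬wet lawn, heavy dew, sprinkler running] ≈ 0.1103

Enumerate both values of overnight rain and weight by the priors:
  P(¬wet lawn | heavy dew, sprinkler running) = 0.47×0.733 + 0.16×0.267
        = 0.344510 + 0.042720 = 0.387230
Keeping only the overnight rain-present terms gives 0.042720, so
  P(overnight rain | ¬wet lawn, heavy dew, sprinkler running) = 0.042720 / 0.387230 ≈ 0.1103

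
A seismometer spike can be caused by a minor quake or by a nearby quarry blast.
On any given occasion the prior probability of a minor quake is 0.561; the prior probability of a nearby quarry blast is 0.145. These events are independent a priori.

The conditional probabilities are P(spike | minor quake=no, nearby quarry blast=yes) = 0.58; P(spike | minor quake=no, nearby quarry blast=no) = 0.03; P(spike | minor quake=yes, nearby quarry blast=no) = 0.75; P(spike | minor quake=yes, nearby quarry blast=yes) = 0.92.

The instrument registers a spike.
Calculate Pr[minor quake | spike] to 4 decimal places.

P(spike) = 0.03·0.439·0.855 + 0.58·0.439·0.145 + 0.75·0.561·0.855 + 0.92·0.561·0.145 = 0.011260 + 0.036920 + 0.359741 + 0.074837 = 0.482758
Restricting to configurations with minor quake present: 0.359741 + 0.074837 = 0.434578.
P(minor quake | spike) = 0.434578 / 0.482758 ≈ 0.9002

Pr[minor quake | spike] ≈ 0.9002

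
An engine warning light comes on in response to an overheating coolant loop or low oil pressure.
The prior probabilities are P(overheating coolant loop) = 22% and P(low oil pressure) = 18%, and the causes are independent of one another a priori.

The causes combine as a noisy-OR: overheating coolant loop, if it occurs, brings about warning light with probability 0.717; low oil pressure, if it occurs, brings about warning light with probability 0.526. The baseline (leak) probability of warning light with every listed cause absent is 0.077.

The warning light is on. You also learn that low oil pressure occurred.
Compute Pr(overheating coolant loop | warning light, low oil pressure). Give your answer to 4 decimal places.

Under noisy-OR, P(warning light | causes) = 1 − (1−0.077)·∏(1−qᵢ) over the active causes.
Enumerate both values of overheating coolant loop and weight by the priors:
  P(warning light | low oil pressure) = 0.562498×0.78 + 0.876187×0.22
        = 0.438748 + 0.192761 = 0.631509
Configurations with overheating coolant loop contribute 0.192761, so
  P(overheating coolant loop | warning light, low oil pressure) = 0.192761 / 0.631509 ≈ 0.3052

Pr(overheating coolant loop | warning light, low oil pressure) ≈ 0.3052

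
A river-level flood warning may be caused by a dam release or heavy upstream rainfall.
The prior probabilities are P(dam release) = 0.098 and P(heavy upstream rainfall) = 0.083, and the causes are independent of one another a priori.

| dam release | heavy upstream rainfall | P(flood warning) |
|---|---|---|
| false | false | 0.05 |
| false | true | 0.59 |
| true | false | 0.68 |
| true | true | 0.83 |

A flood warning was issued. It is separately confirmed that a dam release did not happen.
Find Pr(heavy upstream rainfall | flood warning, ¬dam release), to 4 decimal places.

Pr(heavy upstream rainfall | flood warning, ¬dam release) ≈ 0.5165

Weight on heavy upstream rainfall=true, given the evidence: 0.59·0.083 = 0.048970
The normalizing constant is 0.05·0.917 + 0.59·0.083 = 0.094820
P(heavy upstream rainfall | flood warning, ¬dam release) = 0.048970/0.094820 ≈ 0.5165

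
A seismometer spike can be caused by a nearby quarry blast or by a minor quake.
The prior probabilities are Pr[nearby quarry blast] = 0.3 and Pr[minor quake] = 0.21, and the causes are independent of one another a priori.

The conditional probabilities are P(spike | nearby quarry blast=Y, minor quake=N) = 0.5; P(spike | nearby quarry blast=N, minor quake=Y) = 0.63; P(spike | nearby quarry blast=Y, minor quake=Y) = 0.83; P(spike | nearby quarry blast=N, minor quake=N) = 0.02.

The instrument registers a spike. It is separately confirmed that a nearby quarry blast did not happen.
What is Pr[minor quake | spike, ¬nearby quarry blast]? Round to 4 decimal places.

P(spike | ¬nearby quarry blast) = 0.02·0.79 + 0.63·0.21 = 0.015800 + 0.132300 = 0.148100
Of this, 0.132300 comes from 0.63·0.21 (the minor quake=true cases).
Hence the posterior is 0.132300/0.148100 ≈ 0.8933.

Pr[minor quake | spike, ¬nearby quarry blast] ≈ 0.8933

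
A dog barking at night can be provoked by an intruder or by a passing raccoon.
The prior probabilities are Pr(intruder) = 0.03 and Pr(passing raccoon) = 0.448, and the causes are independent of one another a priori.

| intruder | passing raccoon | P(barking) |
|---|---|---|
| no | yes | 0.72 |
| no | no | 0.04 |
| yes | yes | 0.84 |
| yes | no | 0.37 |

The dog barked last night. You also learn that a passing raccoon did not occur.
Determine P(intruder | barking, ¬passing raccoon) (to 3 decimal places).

P(intruder | barking, ¬passing raccoon) ≈ 0.222

For the numerator, keep only intruder=true terms: 0.37*0.03 = 0.011100
The normalizing constant is 0.04*0.97 + 0.37*0.03 = 0.049900
P(intruder | barking, ¬passing raccoon) = 0.011100/0.049900 ≈ 0.222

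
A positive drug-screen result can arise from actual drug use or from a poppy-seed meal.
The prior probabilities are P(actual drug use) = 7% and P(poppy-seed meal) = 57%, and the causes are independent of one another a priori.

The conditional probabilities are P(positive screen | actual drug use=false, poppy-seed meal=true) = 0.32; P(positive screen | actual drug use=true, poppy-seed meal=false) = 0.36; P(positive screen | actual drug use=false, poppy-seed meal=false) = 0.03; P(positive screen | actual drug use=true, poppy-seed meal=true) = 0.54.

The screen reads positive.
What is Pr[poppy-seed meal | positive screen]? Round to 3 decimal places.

Pr[poppy-seed meal | positive screen] ≈ 0.893

Sum P(positive screen|·) weighted by the priors over the 4 (actual drug use, poppy-seed meal) configurations:
  P(positive screen) = 0.03×0.93×0.43 + 0.32×0.93×0.57 + 0.36×0.07×0.43 + 0.54×0.07×0.57
        = 0.011997 + 0.169632 + 0.010836 + 0.021546 = 0.214011
Configurations with poppy-seed meal contribute 0.191178, so
  P(poppy-seed meal | positive screen) = 0.191178 / 0.214011 ≈ 0.893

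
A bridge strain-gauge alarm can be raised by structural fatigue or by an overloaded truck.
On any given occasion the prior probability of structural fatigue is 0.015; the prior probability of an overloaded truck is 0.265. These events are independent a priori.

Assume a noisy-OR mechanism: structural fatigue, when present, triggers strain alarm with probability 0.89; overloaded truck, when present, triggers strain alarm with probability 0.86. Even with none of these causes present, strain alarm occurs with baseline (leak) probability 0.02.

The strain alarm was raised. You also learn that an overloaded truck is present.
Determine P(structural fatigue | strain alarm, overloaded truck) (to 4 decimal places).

Under noisy-OR, P(strain alarm | causes) = 1 − (1−0.02)·∏(1−qᵢ) over the active causes.
P(strain alarm | overloaded truck) = 0.8628×0.985 + 0.984908×0.015 = 0.849858 + 0.014774 = 0.864632
Restricting to configurations with structural fatigue present: 0.984908×0.015 = 0.014774.
So P(structural fatigue | strain alarm, overloaded truck) = 0.014774/0.864632 ≈ 0.0171.

P(structural fatigue | strain alarm, overloaded truck) ≈ 0.0171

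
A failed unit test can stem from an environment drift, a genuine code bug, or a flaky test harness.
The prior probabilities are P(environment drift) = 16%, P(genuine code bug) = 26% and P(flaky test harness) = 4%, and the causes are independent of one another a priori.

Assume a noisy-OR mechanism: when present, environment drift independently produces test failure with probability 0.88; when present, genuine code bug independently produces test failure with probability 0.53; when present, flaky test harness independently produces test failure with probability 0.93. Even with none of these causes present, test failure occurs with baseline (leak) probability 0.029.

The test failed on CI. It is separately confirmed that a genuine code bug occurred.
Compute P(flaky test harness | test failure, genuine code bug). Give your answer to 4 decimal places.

P(flaky test harness | test failure, genuine code bug) ≈ 0.0625

Under noisy-OR, P(test failure | causes) = 1 − (1−0.029)·∏(1−qᵢ) over the active causes.
Sum P(test failure|·) weighted by the priors over the 4 (environment drift, flaky test harness) configurations:
  P(test failure | genuine code bug) = 0.54363*0.84*0.96 + 0.968054*0.84*0.04 + 0.945236*0.16*0.96 + 0.996166*0.16*0.04
        = 0.438383 + 0.032527 + 0.145188 + 0.006375 = 0.622473
Keeping only the flaky test harness-present terms gives 0.038902, so
  P(flaky test harness | test failure, genuine code bug) = 0.038902 / 0.622473 ≈ 0.0625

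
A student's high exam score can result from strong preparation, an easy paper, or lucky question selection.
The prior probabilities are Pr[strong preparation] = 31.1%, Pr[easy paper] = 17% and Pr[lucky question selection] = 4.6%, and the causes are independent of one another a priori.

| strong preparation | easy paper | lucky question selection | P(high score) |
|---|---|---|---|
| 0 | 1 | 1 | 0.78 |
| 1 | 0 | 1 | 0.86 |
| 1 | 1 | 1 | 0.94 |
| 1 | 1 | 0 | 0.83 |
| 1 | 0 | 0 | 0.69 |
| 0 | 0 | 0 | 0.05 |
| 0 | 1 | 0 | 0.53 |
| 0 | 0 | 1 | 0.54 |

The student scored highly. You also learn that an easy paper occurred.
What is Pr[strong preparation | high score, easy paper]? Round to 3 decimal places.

By total probability over the 4 (strong preparation, lucky question selection) configurations:
  P(high score | easy paper) = 0.53*0.689*0.954 + 0.78*0.689*0.046 + 0.83*0.311*0.954 + 0.94*0.311*0.046
        = 0.348372 + 0.024721 + 0.246256 + 0.013448 = 0.632797
Configurations with strong preparation contribute 0.259704, so
  P(strong preparation | high score, easy paper) = 0.259704 / 0.632797 ≈ 0.410

Pr[strong preparation | high score, easy paper] ≈ 0.410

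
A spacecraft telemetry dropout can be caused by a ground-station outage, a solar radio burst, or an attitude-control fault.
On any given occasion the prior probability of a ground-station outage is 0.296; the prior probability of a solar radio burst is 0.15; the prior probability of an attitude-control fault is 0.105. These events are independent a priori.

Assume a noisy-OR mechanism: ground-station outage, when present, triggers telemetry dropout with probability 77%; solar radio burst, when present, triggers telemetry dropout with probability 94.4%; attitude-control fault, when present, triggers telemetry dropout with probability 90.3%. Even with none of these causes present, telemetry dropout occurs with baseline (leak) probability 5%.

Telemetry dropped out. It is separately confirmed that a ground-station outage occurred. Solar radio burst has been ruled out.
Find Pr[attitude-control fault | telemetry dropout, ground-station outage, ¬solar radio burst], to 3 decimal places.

Under noisy-OR, P(telemetry dropout | causes) = 1 − (1−0.05)·∏(1−qᵢ) over the active causes.
P(telemetry dropout | ground-station outage, ¬solar radio burst) = 0.7815*0.895 + 0.978805*0.105 = 0.699442 + 0.102775 = 0.802217
The attitude-control fault-present share is 0.978805*0.105 = 0.102775.
Hence the posterior is 0.102775/0.802217 ≈ 0.128.

Pr[attitude-control fault | telemetry dropout, ground-station outage, ¬solar radio burst] ≈ 0.128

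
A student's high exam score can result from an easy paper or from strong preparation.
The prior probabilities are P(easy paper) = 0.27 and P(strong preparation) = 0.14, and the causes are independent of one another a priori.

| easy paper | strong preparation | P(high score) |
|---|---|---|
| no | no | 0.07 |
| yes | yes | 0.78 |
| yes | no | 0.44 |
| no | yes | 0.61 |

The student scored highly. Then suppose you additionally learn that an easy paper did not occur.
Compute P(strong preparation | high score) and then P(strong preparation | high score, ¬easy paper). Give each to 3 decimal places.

For the numerator, keep only strong preparation=true terms: 0.062342 + 0.029484 = 0.091826
Normalizer over all consistent configurations: 0.07×0.73×0.86 + 0.61×0.73×0.14 + 0.44×0.27×0.86 + 0.78×0.27×0.14 = 0.237940
P(strong preparation | high score) = 0.091826/0.237940 ≈ 0.386

With the extra evidence:
Weight on strong preparation=true, given the evidence: 0.61*0.14 = 0.085400
Denominator P(high score | ¬easy paper): 0.07*0.86 + 0.61*0.14 = 0.145600
Posterior = 0.085400 / 0.145600 ≈ 0.587
Ruling out easy paper raises the posterior on strong preparation — the flip side of explaining away.

P(strong preparation | high score) ≈ 0.386; P(strong preparation | high score, ¬easy paper) ≈ 0.587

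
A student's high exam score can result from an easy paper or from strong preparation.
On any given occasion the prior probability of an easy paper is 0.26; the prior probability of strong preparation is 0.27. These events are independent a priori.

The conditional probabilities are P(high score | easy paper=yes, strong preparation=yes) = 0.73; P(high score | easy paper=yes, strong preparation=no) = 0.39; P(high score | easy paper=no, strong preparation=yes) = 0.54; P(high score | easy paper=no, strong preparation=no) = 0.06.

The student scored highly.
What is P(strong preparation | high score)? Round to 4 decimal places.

P(strong preparation | high score) ≈ 0.5992

P(high score) = 0.06*0.74*0.73 + 0.54*0.74*0.27 + 0.39*0.26*0.73 + 0.73*0.26*0.27 = 0.032412 + 0.107892 + 0.074022 + 0.051246 = 0.265572
Of this, 0.159138 comes from 0.107892 + 0.051246 (the strong preparation=true cases).
So P(strong preparation | high score) = 0.159138/0.265572 ≈ 0.5992.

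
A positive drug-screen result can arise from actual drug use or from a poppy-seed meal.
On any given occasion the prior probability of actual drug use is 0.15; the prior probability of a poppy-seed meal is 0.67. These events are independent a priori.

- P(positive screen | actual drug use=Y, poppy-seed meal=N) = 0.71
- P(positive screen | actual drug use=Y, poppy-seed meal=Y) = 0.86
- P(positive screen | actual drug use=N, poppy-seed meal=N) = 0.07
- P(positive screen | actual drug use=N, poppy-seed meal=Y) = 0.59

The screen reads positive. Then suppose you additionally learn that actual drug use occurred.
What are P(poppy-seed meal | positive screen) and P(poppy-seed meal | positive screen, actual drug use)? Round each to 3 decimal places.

Numerator (weight on configurations with poppy-seed meal): 0.336005 + 0.086430 = 0.422435
Normalizer over all consistent configurations: 0.07·0.85·0.33 + 0.59·0.85·0.67 + 0.71·0.15·0.33 + 0.86·0.15·0.67 = 0.477215
P(poppy-seed meal | positive screen) = 0.422435/0.477215 ≈ 0.885

Now also conditioning on actual drug use=true:
P(positive screen | actual drug use) = 0.71·0.33 + 0.86·0.67 = 0.234300 + 0.576200 = 0.810500
Of this, 0.576200 comes from 0.86·0.67 (the poppy-seed meal=true cases).
Hence the posterior is 0.576200/0.810500 ≈ 0.711.

P(poppy-seed meal | positive screen) ≈ 0.885; P(poppy-seed meal | positive screen, actual drug use) ≈ 0.711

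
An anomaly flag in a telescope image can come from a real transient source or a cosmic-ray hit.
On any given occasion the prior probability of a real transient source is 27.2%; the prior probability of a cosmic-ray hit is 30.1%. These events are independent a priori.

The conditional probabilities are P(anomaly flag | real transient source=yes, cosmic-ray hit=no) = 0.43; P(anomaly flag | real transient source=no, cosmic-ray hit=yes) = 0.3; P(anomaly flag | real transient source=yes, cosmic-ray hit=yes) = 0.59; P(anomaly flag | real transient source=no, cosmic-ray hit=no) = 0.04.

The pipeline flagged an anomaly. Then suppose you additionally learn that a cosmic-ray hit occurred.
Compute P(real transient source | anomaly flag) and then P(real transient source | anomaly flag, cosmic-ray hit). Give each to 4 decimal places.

P(real transient source | anomaly flag) ≈ 0.6017; P(real transient source | anomaly flag, cosmic-ray hit) ≈ 0.4236

Sum P(anomaly flag|·) weighted by the priors over the 4 (real transient source, cosmic-ray hit) configurations:
  P(anomaly flag) = 0.04*0.728*0.699 + 0.3*0.728*0.301 + 0.43*0.272*0.699 + 0.59*0.272*0.301
        = 0.020355 + 0.065738 + 0.081755 + 0.048304 = 0.216152
Keeping only the real transient source-present terms gives 0.130059, so
  P(real transient source | anomaly flag) = 0.130059 / 0.216152 ≈ 0.6017

Now condition on the additional information:
Numerator (weight on configurations with real transient source): 0.59×0.272 = 0.160480
The normalizing constant is 0.3×0.728 + 0.59×0.272 = 0.378880
P(real transient source | anomaly flag, cosmic-ray hit) = 0.160480/0.378880 ≈ 0.4236
— cosmic-ray hit explains away the evidence for real transient source.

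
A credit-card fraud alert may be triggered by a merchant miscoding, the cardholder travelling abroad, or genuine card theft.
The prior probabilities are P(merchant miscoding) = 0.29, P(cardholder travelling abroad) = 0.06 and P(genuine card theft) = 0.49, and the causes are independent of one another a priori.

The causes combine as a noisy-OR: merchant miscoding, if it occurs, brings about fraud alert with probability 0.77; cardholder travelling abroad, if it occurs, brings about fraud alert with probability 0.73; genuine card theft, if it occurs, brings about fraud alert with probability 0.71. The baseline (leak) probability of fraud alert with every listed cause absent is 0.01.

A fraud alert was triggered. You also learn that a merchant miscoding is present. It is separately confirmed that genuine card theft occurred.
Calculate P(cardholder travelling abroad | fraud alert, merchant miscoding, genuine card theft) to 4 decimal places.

P(cardholder travelling abroad | fraud alert, merchant miscoding, genuine card theft) ≈ 0.0629

Under noisy-OR, P(fraud alert | causes) = 1 − (1−0.01)·∏(1−qᵢ) over the active causes.
P(fraud alert | merchant miscoding, genuine card theft) = 0.933967*0.94 + 0.982171*0.06 = 0.877929 + 0.058930 = 0.936859
Restricting to configurations with cardholder travelling abroad present: 0.982171*0.06 = 0.058930.
P(cardholder travelling abroad | fraud alert, merchant miscoding, genuine card theft) = 0.058930 / 0.936859 ≈ 0.0629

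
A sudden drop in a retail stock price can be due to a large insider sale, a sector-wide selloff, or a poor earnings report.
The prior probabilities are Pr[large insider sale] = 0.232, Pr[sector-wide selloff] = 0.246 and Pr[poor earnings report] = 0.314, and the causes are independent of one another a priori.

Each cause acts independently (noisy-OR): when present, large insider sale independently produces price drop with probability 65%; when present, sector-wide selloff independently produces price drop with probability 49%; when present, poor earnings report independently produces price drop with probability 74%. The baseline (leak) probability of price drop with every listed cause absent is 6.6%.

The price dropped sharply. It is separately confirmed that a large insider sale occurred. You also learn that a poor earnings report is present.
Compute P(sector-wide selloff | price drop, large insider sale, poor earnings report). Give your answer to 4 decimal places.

Under noisy-OR, P(price drop | causes) = 1 − (1−0.066)·∏(1−qᵢ) over the active causes.
P(price drop | large insider sale, poor earnings report) = 0.915006·0.754 + 0.956653·0.246 = 0.689915 + 0.235337 = 0.925252
Restricting to configurations with sector-wide selloff present: 0.956653·0.246 = 0.235337.
Hence the posterior is 0.235337/0.925252 ≈ 0.2543.

P(sector-wide selloff | price drop, large insider sale, poor earnings report) ≈ 0.2543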